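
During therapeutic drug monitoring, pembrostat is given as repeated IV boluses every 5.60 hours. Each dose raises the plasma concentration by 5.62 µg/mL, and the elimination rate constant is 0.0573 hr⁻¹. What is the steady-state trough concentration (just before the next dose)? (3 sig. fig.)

14.9 µg/mL

Fraction remaining after one interval: e^(−kτ) = e^(−0.05730 × 5.60) = 0.7255
R = 1 / (1 − 0.7255) = 3.643
Css,max = 5.62 × 3.643 = 20.47 µg/mL
Css,min = Css,max × e^(−kτ) = 20.47 × 0.7255 ≈ 14.9 µg/mL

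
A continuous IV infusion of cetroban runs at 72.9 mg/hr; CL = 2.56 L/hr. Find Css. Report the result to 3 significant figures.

Css = infusion rate / CL = 72.9 / 2.56 ≈ 28.5 µg/mL

28.5 µg/mL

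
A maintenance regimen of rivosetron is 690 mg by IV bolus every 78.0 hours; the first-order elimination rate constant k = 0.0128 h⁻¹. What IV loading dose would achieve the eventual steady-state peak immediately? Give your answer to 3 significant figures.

Accumulation ratio R = 1 / (1 − e^(−kτ)) = 1 / (1 − e^(−0.01280×78.0)) = 1 / (1 − 0.3685) = 1.583
Loading dose = maintenance dose × R = 690 × 1.583 ≈ 1090 mg

1090 mg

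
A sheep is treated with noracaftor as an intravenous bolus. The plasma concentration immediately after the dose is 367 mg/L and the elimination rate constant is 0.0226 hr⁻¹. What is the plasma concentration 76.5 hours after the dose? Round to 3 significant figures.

C(t) = C₀ e^(−kt) = 367 × e^(−0.02260 × 76.5) = 367 × e^(−1.729) = 367 × 0.1775 ≈ 65.1 mg/L

65.1 mg/L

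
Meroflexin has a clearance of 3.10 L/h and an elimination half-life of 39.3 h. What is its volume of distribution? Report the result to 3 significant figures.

k = ln 2 / t½ = ln 2 / 39.3 = 0.01764 h⁻¹
V = CL / k = 3.10 / 0.01764 ≈ 176 L

176 L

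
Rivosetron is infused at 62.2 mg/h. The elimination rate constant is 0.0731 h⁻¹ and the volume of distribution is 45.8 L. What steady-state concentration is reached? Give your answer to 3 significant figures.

18.6 µg/mL

CL = k · V = 0.0731 × 45.8 = 3.348 L/h
Css = rate / CL = 62.2 / 3.348 ≈ 18.6 µg/mL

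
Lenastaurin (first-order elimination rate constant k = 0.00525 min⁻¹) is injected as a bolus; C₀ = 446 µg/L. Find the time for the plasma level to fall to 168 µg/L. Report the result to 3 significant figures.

186 minutes

C(t) = C₀ e^(−kt)  ⇒  t = ln(C₀/C) / k
t = ln(446/168) / 0.005250 = 0.9764 / 0.005250 ≈ 186 minutes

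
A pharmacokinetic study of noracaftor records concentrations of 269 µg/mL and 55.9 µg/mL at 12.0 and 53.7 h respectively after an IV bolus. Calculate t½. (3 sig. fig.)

18.4 hours

k = ln(C₁/C₂) / (t₂ − t₁) = ln(269/55.9) / (53.7 − 12.0)
  = 1.571 / 41.70 = 0.03768 h⁻¹
t½ = ln 2 / k = ln 2 / 0.03768 ≈ 18.4 hours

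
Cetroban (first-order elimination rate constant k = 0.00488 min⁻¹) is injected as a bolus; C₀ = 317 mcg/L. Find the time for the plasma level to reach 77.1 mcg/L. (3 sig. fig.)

290 minutes

C(t) = C₀ e^(−kt)  ⇒  t = ln(C₀/C) / k
t = ln(317/77.1) / 0.004880 = 1.414 / 0.004880 ≈ 290 minutes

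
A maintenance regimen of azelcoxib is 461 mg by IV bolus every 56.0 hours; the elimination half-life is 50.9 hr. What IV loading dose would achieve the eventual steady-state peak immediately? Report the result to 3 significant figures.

k = ln 2 / 50.9 = 0.01362 hr⁻¹
Accumulation ratio R = 1 / (1 − e^(−kτ)) = 1 / (1 − e^(−0.01362×56.0)) = 1 / (1 − 0.4665) = 1.874
Loading dose = maintenance dose × R = 461 × 1.874 ≈ 864 mg

864 mg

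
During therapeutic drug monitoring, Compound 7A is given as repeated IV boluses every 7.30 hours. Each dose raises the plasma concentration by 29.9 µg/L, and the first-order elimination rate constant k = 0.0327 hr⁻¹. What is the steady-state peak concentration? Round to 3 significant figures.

Fraction remaining after one interval: e^(−kτ) = e^(−0.03270 × 7.30) = 0.7876
R = 1 / (1 − 0.7876) = 4.709
Css,max = 29.9 × 4.709 ≈ 141 µg/L

141 µg/L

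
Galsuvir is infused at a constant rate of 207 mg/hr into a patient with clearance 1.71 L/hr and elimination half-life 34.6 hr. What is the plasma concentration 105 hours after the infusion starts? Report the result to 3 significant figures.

106 mg/L

Css = rate / CL = 207 / 1.71 = 121.1 mg/L
k = ln 2 / 34.6 = 0.02003 hr⁻¹
C(t) = Css (1 − e^(−kt)) = 121.1 × (1 − e^(−2.103)) = 121.1 × 0.8780 ≈ 106 mg/L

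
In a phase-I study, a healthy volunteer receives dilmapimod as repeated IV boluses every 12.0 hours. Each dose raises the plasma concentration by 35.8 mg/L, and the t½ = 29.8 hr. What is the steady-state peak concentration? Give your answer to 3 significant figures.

147 mg/L

k = ln 2 / 29.8 = 0.02326 hr⁻¹
Fraction remaining after one interval: e^(−kτ) = e^(−0.02326 × 12.0) = 0.7564
R = 1 / (1 − 0.7564) = 4.106
Css,max = 35.8 × 4.106 ≈ 147 mg/L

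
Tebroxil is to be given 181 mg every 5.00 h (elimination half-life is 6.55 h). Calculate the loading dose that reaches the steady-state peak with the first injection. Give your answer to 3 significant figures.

k = ln 2 / 6.55 = 0.1058 h⁻¹
Accumulation ratio R = 1 / (1 − e^(−kτ)) = 1 / (1 − e^(−0.1058×5.00)) = 1 / (1 − 0.5891) = 2.434
Loading dose = maintenance dose × R = 181 × 2.434 ≈ 441 mg

441 mg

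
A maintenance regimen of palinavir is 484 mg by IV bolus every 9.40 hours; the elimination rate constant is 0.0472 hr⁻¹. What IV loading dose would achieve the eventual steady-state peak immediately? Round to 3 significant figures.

Accumulation ratio R = 1 / (1 − e^(−kτ)) = 1 / (1 − e^(−0.04720×9.40)) = 1 / (1 − 0.6417) = 2.791
Loading dose = maintenance dose × R = 484 × 2.791 ≈ 1350 mg

1350 mg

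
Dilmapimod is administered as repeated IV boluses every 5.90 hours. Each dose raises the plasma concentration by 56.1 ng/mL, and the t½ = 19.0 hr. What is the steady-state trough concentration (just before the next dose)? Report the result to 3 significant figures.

k = ln 2 / 19.0 = 0.03648 hr⁻¹
Fraction remaining after one interval: e^(−kτ) = e^(−0.03648 × 5.90) = 0.8063
R = 1 / (1 − 0.8063) = 5.164
Css,max = 56.1 × 5.164 = 289.7 ng/mL
Css,min = Css,max × e^(−kτ) = 289.7 × 0.8063 ≈ 234 ng/mL

234 ng/mL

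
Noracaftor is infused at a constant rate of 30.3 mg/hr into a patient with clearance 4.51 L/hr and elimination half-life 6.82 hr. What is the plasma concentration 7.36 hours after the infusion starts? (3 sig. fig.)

Css = rate / CL = 30.3 / 4.51 = 6.718 mg/L
k = ln 2 / 6.82 = 0.1016 hr⁻¹
C(t) = Css (1 − e^(−kt)) = 6.718 × (1 − e^(−0.7480)) = 6.718 × 0.5267 ≈ 3.54 mg/L

3.54 mg/L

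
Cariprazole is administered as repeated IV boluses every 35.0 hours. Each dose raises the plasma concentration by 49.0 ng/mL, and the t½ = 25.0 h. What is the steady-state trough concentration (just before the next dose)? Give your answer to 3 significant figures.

k = ln 2 / 25.0 = 0.02773 h⁻¹
Fraction remaining after one interval: e^(−kτ) = e^(−0.02773 × 35.0) = 0.3789
R = 1 / (1 − 0.3789) = 1.610
Css,max = 49.0 × 1.610 = 78.90 ng/mL
Css,min = Css,max × e^(−kτ) = 78.90 × 0.3789 ≈ 29.9 ng/mL

29.9 ng/mL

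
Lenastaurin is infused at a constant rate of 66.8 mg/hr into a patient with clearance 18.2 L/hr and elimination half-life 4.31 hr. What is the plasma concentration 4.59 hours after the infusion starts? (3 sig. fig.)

1.92 µg/mL

Css = rate / CL = 66.8 / 18.2 = 3.670 µg/mL
k = ln 2 / 4.31 = 0.1608 hr⁻¹
C(t) = Css (1 − e^(−kt)) = 3.670 × (1 − e^(−0.7382)) = 3.670 × 0.5220 ≈ 1.92 µg/mL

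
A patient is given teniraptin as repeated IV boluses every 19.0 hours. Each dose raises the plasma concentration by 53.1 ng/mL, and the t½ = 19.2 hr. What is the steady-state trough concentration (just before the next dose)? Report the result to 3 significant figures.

k = ln 2 / 19.2 = 0.03610 hr⁻¹
Fraction remaining after one interval: e^(−kτ) = e^(−0.03610 × 19.0) = 0.5036
R = 1 / (1 − 0.5036) = 2.015
Css,max = 53.1 × 2.015 = 107.0 ng/mL
Css,min = Css,max × e^(−kτ) = 107.0 × 0.5036 ≈ 53.9 ng/mL

53.9 ng/mL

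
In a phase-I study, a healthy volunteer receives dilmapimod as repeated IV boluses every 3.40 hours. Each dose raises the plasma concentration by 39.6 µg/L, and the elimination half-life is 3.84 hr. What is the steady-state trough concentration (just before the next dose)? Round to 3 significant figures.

k = ln 2 / 3.84 = 0.1805 hr⁻¹
Fraction remaining after one interval: e^(−kτ) = e^(−0.1805 × 3.40) = 0.5413
R = 1 / (1 − 0.5413) = 2.180
Css,max = 39.6 × 2.180 = 86.34 µg/L
Css,min = Css,max × e^(−kτ) = 86.34 × 0.5413 ≈ 46.7 µg/L

46.7 µg/L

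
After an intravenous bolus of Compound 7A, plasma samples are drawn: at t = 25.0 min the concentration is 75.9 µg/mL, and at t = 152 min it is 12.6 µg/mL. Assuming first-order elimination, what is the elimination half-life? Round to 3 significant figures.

49.0 minutes

k = ln(C₁/C₂) / (t₂ − t₁) = ln(75.9/12.6) / (152 − 25.0)
  = 1.796 / 127.0 = 0.01414 min⁻¹
t½ = ln 2 / k = ln 2 / 0.01414 ≈ 49.0 minutes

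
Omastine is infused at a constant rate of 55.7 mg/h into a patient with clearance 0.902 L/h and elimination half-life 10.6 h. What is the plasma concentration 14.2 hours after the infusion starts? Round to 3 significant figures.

Css = rate / CL = 55.7 / 0.902 = 61.75 mg/L
k = ln 2 / 10.6 = 0.06539 h⁻¹
C(t) = Css (1 − e^(−kt)) = 61.75 × (1 − e^(−0.9286)) = 61.75 × 0.6049 ≈ 37.4 mg/L

37.4 mg/L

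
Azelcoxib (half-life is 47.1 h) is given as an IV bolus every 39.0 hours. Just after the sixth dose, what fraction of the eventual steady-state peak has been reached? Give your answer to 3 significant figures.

k = ln 2 / 47.1 = 0.01472 h⁻¹
f_n = 1 − e^(−nkτ) = 1 − e^(−6 × 0.01472 × 39.0) = 1 − e^(−3.444) = 1 − 0.03195 ≈ 0.968

0.968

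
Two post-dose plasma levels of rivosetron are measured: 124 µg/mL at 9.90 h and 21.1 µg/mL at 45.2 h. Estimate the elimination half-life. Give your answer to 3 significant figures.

k = ln(C₁/C₂) / (t₂ − t₁) = ln(124/21.1) / (45.2 − 9.90)
  = 1.771 / 35.30 = 0.05017 h⁻¹
t½ = ln 2 / k = ln 2 / 0.05017 ≈ 13.8 hours

13.8 hours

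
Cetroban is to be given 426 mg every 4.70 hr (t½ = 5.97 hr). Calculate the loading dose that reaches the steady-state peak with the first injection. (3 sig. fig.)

1010 mg

k = ln 2 / 5.97 = 0.1161 hr⁻¹
Accumulation ratio R = 1 / (1 − e^(−kτ)) = 1 / (1 − e^(−0.1161×4.70)) = 1 / (1 − 0.5794) = 2.378
Loading dose = maintenance dose × R = 426 × 2.378 ≈ 1010 mg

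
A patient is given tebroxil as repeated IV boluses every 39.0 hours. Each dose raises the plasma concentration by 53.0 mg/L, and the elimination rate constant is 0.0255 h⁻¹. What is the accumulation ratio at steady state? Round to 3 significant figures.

1.59

Fraction remaining after one interval: e^(−kτ) = e^(−0.02550 × 39.0) = 0.3699
R = 1 / (1 − 0.3699) = 1 / 0.6301 ≈ 1.59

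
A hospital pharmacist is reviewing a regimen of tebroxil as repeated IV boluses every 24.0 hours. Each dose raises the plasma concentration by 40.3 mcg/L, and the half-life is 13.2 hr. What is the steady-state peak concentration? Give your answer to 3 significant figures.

56.3 mcg/L

k = ln 2 / 13.2 = 0.05251 hr⁻¹
Fraction remaining after one interval: e^(−kτ) = e^(−0.05251 × 24.0) = 0.2836
R = 1 / (1 − 0.2836) = 1.396
Css,max = 40.3 × 1.396 ≈ 56.3 mcg/L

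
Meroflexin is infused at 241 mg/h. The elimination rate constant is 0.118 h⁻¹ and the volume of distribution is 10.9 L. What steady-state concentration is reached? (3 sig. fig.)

187 mg/L

CL = k · V = 0.118 × 10.9 = 1.286 L/h
Css = rate / CL = 241 / 1.286 ≈ 187 mg/L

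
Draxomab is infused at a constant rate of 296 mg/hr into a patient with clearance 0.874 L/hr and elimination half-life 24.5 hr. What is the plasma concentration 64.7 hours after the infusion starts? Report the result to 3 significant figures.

Css = rate / CL = 296 / 0.874 = 338.7 mg/L
k = ln 2 / 24.5 = 0.02829 hr⁻¹
C(t) = Css (1 − e^(−kt)) = 338.7 × (1 − e^(−1.830)) = 338.7 × 0.8397 ≈ 284 mg/L

284 mg/L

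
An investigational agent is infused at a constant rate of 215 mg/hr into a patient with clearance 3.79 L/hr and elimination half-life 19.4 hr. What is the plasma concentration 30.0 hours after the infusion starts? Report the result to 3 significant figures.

Css = rate / CL = 215 / 3.79 = 56.73 µg/mL
k = ln 2 / 19.4 = 0.03573 hr⁻¹
C(t) = Css (1 − e^(−kt)) = 56.73 × (1 − e^(−1.072)) = 56.73 × 0.6576 ≈ 37.3 µg/mL

37.3 µg/mL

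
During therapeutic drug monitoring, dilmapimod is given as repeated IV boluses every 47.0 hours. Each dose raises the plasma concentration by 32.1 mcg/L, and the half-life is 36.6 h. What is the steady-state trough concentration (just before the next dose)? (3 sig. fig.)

22.4 mcg/L

k = ln 2 / 36.6 = 0.01894 h⁻¹
Fraction remaining after one interval: e^(−kτ) = e^(−0.01894 × 47.0) = 0.4106
R = 1 / (1 − 0.4106) = 1.697
Css,max = 32.1 × 1.697 = 54.46 mcg/L
Css,min = Css,max × e^(−kτ) = 54.46 × 0.4106 ≈ 22.4 mcg/L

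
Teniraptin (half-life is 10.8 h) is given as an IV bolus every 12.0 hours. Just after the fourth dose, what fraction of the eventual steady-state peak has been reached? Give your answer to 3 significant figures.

k = ln 2 / 10.8 = 0.06418 h⁻¹
f_n = 1 − e^(−nkτ) = 1 − e^(−4 × 0.06418 × 12.0) = 1 − e^(−3.081) = 1 − 0.04593 ≈ 0.954

0.954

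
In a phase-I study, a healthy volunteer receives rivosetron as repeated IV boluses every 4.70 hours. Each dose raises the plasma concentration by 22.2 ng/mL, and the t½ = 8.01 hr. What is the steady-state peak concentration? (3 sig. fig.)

66.4 ng/mL

k = ln 2 / 8.01 = 0.08654 hr⁻¹
Fraction remaining after one interval: e^(−kτ) = e^(−0.08654 × 4.70) = 0.6658
R = 1 / (1 − 0.6658) = 2.993
Css,max = 22.2 × 2.993 ≈ 66.4 ng/mL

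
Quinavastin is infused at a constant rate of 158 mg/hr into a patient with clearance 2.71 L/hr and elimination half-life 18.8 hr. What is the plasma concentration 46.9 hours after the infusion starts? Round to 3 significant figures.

Css = rate / CL = 158 / 2.71 = 58.30 mg/L
k = ln 2 / 18.8 = 0.03687 hr⁻¹
C(t) = Css (1 − e^(−kt)) = 58.30 × (1 − e^(−1.729)) = 58.30 × 0.8226 ≈ 48.0 mg/L

48.0 mg/L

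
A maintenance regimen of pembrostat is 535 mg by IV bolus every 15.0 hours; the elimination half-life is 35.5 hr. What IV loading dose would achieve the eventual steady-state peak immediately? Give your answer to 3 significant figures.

k = ln 2 / 35.5 = 0.01953 hr⁻¹
Accumulation ratio R = 1 / (1 − e^(−kτ)) = 1 / (1 − e^(−0.01953×15.0)) = 1 / (1 − 0.7461) = 3.939
Loading dose = maintenance dose × R = 535 × 3.939 ≈ 2110 mg

2110 mg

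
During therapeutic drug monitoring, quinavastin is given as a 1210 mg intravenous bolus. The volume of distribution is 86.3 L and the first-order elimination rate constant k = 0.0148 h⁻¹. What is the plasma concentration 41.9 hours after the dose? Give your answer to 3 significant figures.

C₀ = dose / V = 1210 / 86.3 = 14.02 mg/L
C(t) = C₀ e^(−kt) = 14.02 × e^(−0.01480 × 41.9) = 14.02 × e^(−0.6201) = 14.02 × 0.5379 ≈ 7.54 mg/L

7.54 mg/L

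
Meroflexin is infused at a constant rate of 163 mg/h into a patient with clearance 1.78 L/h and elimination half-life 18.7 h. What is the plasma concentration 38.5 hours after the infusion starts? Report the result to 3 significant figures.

69.6 mg/L

Css = rate / CL = 163 / 1.78 = 91.57 mg/L
k = ln 2 / 18.7 = 0.03707 h⁻¹
C(t) = Css (1 − e^(−kt)) = 91.57 × (1 − e^(−1.427)) = 91.57 × 0.7600 ≈ 69.6 mg/L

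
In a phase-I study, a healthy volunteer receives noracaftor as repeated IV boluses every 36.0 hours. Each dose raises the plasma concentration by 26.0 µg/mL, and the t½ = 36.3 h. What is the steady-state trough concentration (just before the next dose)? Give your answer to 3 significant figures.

26.3 µg/mL

k = ln 2 / 36.3 = 0.01909 h⁻¹
Fraction remaining after one interval: e^(−kτ) = e^(−0.01909 × 36.0) = 0.5029
R = 1 / (1 − 0.5029) = 2.012
Css,max = 26.0 × 2.012 = 52.30 µg/mL
Css,min = Css,max × e^(−kτ) = 52.30 × 0.5029 ≈ 26.3 µg/mL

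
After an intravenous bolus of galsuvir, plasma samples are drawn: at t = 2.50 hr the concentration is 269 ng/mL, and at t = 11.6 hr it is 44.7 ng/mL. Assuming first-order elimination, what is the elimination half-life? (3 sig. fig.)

k = ln(C₁/C₂) / (t₂ − t₁) = ln(269/44.7) / (11.6 − 2.50)
  = 1.795 / 9.100 = 0.1972 hr⁻¹
t½ = ln 2 / k = ln 2 / 0.1972 ≈ 3.51 hours

3.51 hours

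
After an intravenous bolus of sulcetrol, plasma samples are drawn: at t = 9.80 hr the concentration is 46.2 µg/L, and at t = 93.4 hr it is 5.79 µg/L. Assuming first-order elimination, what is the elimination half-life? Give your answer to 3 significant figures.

k = ln(C₁/C₂) / (t₂ − t₁) = ln(46.2/5.79) / (93.4 − 9.80)
  = 2.077 / 83.60 = 0.02484 hr⁻¹
t½ = ln 2 / k = ln 2 / 0.02484 ≈ 27.9 hours

27.9 hours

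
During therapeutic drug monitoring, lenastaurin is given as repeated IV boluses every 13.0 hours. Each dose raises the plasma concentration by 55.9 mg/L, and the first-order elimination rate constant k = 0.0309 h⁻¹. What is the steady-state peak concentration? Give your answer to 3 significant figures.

Fraction remaining after one interval: e^(−kτ) = e^(−0.03090 × 13.0) = 0.6692
R = 1 / (1 − 0.6692) = 3.023
Css,max = 55.9 × 3.023 ≈ 169 mg/L

169 mg/L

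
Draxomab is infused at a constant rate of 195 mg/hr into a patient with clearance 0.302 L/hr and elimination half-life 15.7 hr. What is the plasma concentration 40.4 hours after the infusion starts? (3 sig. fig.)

537 mg/L

Css = rate / CL = 195 / 0.302 = 645.7 mg/L
k = ln 2 / 15.7 = 0.04415 hr⁻¹
C(t) = Css (1 − e^(−kt)) = 645.7 × (1 − e^(−1.784)) = 645.7 × 0.8320 ≈ 537 mg/L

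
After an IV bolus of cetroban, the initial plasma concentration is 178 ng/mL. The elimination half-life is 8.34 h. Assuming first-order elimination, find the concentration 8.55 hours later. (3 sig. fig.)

87.5 ng/mL

k = ln 2 / 8.34 = 0.08311 h⁻¹
8.55 h is 1.025 half-lives, so C = 178 × (1/2)^1.025 = 178 × 0.4913 ≈ 87.5 ng/mL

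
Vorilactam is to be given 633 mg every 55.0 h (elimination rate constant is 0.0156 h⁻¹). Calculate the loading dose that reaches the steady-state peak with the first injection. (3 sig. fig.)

1100 mg

Accumulation ratio R = 1 / (1 − e^(−kτ)) = 1 / (1 − e^(−0.01560×55.0)) = 1 / (1 − 0.4240) = 1.736
Loading dose = maintenance dose × R = 633 × 1.736 ≈ 1100 mg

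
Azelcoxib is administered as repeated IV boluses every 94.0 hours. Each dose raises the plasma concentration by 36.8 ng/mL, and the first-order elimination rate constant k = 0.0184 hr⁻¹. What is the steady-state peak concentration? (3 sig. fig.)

Fraction remaining after one interval: e^(−kτ) = e^(−0.01840 × 94.0) = 0.1774
R = 1 / (1 − 0.1774) = 1.216
Css,max = 36.8 × 1.216 ≈ 44.7 ng/mL

44.7 ng/mL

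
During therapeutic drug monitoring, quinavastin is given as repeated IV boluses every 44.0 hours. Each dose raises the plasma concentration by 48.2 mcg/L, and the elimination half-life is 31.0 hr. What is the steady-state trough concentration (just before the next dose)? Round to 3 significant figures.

28.8 mcg/L

k = ln 2 / 31.0 = 0.02236 hr⁻¹
Fraction remaining after one interval: e^(−kτ) = e^(−0.02236 × 44.0) = 0.3739
R = 1 / (1 − 0.3739) = 1.597
Css,max = 48.2 × 1.597 = 76.98 mcg/L
Css,min = Css,max × e^(−kτ) = 76.98 × 0.3739 ≈ 28.8 mcg/L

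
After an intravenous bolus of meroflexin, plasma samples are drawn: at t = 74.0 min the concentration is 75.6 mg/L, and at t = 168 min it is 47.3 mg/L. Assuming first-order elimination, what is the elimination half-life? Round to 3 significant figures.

139 minutes

k = ln(C₁/C₂) / (t₂ − t₁) = ln(75.6/47.3) / (168 − 74.0)
  = 0.4689 / 94.00 = 0.004989 min⁻¹
t½ = ln 2 / k = ln 2 / 0.004989 ≈ 139 minutes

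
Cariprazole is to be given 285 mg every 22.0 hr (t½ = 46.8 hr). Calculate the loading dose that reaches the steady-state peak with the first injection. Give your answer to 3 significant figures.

k = ln 2 / 46.8 = 0.01481 hr⁻¹
Accumulation ratio R = 1 / (1 − e^(−kτ)) = 1 / (1 − e^(−0.01481×22.0)) = 1 / (1 − 0.7219) = 3.596
Loading dose = maintenance dose × R = 285 × 3.596 ≈ 1020 mg

1020 mg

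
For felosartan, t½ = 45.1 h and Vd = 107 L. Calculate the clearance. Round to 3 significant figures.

1.64 L/h

k = ln 2 / t½ = ln 2 / 45.1 = 0.01537 h⁻¹
CL = k · V = 0.01537 × 107 ≈ 1.64 L/h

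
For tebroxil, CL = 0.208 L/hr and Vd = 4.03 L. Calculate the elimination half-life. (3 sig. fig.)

13.4 hours

k = CL / V = 0.208 / 4.03 = 0.05161 hr⁻¹
t½ = ln 2 / k = ln 2 / 0.05161 ≈ 13.4 hours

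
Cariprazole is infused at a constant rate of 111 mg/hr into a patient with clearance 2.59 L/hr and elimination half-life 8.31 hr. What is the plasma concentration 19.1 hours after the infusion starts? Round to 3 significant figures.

Css = rate / CL = 111 / 2.59 = 42.86 µg/mL
k = ln 2 / 8.31 = 0.08341 hr⁻¹
C(t) = Css (1 − e^(−kt)) = 42.86 × (1 − e^(−1.593)) = 42.86 × 0.7967 ≈ 34.1 µg/mL

34.1 µg/mL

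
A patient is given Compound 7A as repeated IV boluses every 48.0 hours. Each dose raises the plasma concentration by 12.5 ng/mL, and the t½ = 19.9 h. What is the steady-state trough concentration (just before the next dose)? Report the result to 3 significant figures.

2.89 ng/mL

k = ln 2 / 19.9 = 0.03483 h⁻¹
Fraction remaining after one interval: e^(−kτ) = e^(−0.03483 × 48.0) = 0.1879
R = 1 / (1 − 0.1879) = 1.231
Css,max = 12.5 × 1.231 = 15.39 ng/mL
Css,min = Css,max × e^(−kτ) = 15.39 × 0.1879 ≈ 2.89 ng/mL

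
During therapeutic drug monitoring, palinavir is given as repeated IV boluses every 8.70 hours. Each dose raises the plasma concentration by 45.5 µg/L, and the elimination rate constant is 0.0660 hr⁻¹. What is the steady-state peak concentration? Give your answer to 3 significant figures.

Fraction remaining after one interval: e^(−kτ) = e^(−0.06600 × 8.70) = 0.5632
R = 1 / (1 − 0.5632) = 2.289
Css,max = 45.5 × 2.289 ≈ 104 µg/L

104 µg/L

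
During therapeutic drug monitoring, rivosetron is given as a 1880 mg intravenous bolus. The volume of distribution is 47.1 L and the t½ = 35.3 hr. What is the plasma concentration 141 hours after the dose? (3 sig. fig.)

C₀ = dose / V = 1880 / 47.1 = 39.92 mg/L
k = ln 2 / 35.3 = 0.01964 hr⁻¹
C(t) = C₀ e^(−kt) = 39.92 × e^(−0.01964 × 141) = 39.92 × e^(−2.769) = 39.92 × 0.06275 ≈ 2.50 mg/L

2.50 mg/L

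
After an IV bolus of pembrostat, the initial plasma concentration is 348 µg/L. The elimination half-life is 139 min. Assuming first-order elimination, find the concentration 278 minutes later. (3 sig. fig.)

87.0 µg/L

k = ln 2 / 139 = 0.004987 min⁻¹
278 min is 2.000 half-lives, so C = 348 × (1/2)^2.000 = 348 × 0.2500 ≈ 87.0 µg/L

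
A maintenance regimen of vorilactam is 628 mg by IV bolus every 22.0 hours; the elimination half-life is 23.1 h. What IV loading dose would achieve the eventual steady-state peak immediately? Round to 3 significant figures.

k = ln 2 / 23.1 = 0.03001 h⁻¹
Accumulation ratio R = 1 / (1 − e^(−kτ)) = 1 / (1 − e^(−0.03001×22.0)) = 1 / (1 − 0.5168) = 2.069
Loading dose = maintenance dose × R = 628 × 2.069 ≈ 1300 mg

1300 mg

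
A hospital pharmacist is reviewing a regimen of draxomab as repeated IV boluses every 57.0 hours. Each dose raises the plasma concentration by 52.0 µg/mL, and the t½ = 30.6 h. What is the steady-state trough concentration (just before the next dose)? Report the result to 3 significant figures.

k = ln 2 / 30.6 = 0.02265 h⁻¹
Fraction remaining after one interval: e^(−kτ) = e^(−0.02265 × 57.0) = 0.2750
R = 1 / (1 − 0.2750) = 1.379
Css,max = 52.0 × 1.379 = 71.72 µg/mL
Css,min = Css,max × e^(−kτ) = 71.72 × 0.2750 ≈ 19.7 µg/mL

19.7 µg/mL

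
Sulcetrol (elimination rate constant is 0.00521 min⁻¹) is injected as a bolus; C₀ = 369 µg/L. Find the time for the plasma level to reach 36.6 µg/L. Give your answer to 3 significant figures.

C(t) = C₀ e^(−kt)  ⇒  t = ln(C₀/C) / k
t = ln(369/36.6) / 0.005210 = 2.311 / 0.005210 ≈ 444 minutes

444 minutes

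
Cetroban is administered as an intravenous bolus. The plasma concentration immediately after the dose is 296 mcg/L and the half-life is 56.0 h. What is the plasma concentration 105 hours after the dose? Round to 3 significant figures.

80.7 mcg/L

k = ln 2 / 56.0 = 0.01238 h⁻¹
105 h is 1.875 half-lives, so C = 296 × (1/2)^1.875 = 296 × 0.2726 ≈ 80.7 mcg/L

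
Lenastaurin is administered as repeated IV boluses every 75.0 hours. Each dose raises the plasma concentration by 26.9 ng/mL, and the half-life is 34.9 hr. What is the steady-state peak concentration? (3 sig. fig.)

k = ln 2 / 34.9 = 0.01986 hr⁻¹
Fraction remaining after one interval: e^(−kτ) = e^(−0.01986 × 75.0) = 0.2255
R = 1 / (1 − 0.2255) = 1.291
Css,max = 26.9 × 1.291 ≈ 34.7 ng/mL

34.7 ng/mL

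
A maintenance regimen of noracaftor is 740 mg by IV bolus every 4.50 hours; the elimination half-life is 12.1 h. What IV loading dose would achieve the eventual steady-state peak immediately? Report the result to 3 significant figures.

k = ln 2 / 12.1 = 0.05728 h⁻¹
Accumulation ratio R = 1 / (1 − e^(−kτ)) = 1 / (1 − e^(−0.05728×4.50)) = 1 / (1 − 0.7728) = 4.401
Loading dose = maintenance dose × R = 740 × 4.401 ≈ 3260 mg

3260 mg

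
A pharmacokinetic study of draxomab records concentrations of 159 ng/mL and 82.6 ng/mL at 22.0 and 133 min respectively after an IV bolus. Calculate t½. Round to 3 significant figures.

117 minutes

k = ln(C₁/C₂) / (t₂ − t₁) = ln(159/82.6) / (133 − 22.0)
  = 0.6549 / 111.0 = 0.005900 min⁻¹
t½ = ln 2 / k = ln 2 / 0.005900 ≈ 117 minutes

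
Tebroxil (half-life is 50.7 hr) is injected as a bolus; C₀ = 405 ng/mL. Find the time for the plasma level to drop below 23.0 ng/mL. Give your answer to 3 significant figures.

210 hours

k = ln 2 / 50.7 = 0.01367 hr⁻¹
C(t) = C₀ e^(−kt)  ⇒  t = ln(C₀/C) / k
t = ln(405/23.0) / 0.01367 = 2.868 / 0.01367 ≈ 210 hours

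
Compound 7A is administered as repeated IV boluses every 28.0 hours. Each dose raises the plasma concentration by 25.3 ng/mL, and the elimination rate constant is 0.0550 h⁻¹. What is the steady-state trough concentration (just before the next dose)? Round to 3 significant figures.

6.90 ng/mL

Fraction remaining after one interval: e^(−kτ) = e^(−0.05500 × 28.0) = 0.2144
R = 1 / (1 − 0.2144) = 1.273
Css,max = 25.3 × 1.273 = 32.20 ng/mL
Css,min = Css,max × e^(−kτ) = 32.20 × 0.2144 ≈ 6.90 ng/mL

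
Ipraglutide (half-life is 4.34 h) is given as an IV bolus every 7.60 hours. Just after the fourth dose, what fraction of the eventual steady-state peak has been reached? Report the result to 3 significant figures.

k = ln 2 / 4.34 = 0.1597 h⁻¹
f_n = 1 − e^(−nkτ) = 1 − e^(−4 × 0.1597 × 7.60) = 1 − e^(−4.855) = 1 − 0.007788 ≈ 0.992

0.992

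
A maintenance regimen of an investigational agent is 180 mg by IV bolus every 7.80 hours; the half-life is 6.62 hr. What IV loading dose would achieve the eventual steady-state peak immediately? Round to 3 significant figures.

k = ln 2 / 6.62 = 0.1047 hr⁻¹
Accumulation ratio R = 1 / (1 − e^(−kτ)) = 1 / (1 − e^(−0.1047×7.80)) = 1 / (1 − 0.4419) = 1.792
Loading dose = maintenance dose × R = 180 × 1.792 ≈ 323 mg

323 mg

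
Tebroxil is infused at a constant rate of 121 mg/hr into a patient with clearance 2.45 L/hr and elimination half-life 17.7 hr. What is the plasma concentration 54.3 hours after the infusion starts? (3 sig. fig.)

Css = rate / CL = 121 / 2.45 = 49.39 µg/mL
k = ln 2 / 17.7 = 0.03916 hr⁻¹
C(t) = Css (1 − e^(−kt)) = 49.39 × (1 − e^(−2.126)) = 49.39 × 0.8807 ≈ 43.5 µg/mL

43.5 µg/mL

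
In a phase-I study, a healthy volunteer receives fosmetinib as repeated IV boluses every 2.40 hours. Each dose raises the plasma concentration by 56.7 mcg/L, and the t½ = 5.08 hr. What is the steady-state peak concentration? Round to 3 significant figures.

k = ln 2 / 5.08 = 0.1364 hr⁻¹
Fraction remaining after one interval: e^(−kτ) = e^(−0.1364 × 2.40) = 0.7207
R = 1 / (1 − 0.7207) = 3.581
Css,max = 56.7 × 3.581 ≈ 203 mcg/L

203 mcg/L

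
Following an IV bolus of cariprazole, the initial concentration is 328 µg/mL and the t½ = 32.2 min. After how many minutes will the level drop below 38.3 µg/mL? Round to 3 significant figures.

k = ln 2 / 32.2 = 0.02153 min⁻¹
C(t) = C₀ e^(−kt)  ⇒  t = ln(C₀/C) / k
t = ln(328/38.3) / 0.02153 = 2.148 / 0.02153 ≈ 99.8 minutes

99.8 minutes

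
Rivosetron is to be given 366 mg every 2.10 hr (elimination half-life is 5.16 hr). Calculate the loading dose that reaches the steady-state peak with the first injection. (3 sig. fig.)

1490 mg

k = ln 2 / 5.16 = 0.1343 hr⁻¹
Accumulation ratio R = 1 / (1 − e^(−kτ)) = 1 / (1 − e^(−0.1343×2.10)) = 1 / (1 − 0.7542) = 4.068
Loading dose = maintenance dose × R = 366 × 4.068 ≈ 1490 mg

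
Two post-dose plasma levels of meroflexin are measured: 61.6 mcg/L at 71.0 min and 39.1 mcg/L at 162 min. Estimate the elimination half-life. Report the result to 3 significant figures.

139 minutes

k = ln(C₁/C₂) / (t₂ − t₁) = ln(61.6/39.1) / (162 − 71.0)
  = 0.4545 / 91.00 = 0.004995 min⁻¹
t½ = ln 2 / k = ln 2 / 0.004995 ≈ 139 minutes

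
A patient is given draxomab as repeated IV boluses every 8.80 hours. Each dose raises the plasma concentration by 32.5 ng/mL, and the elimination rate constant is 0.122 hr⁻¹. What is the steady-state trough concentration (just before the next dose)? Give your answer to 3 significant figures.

Fraction remaining after one interval: e^(−kτ) = e^(−0.1220 × 8.80) = 0.3418
R = 1 / (1 − 0.3418) = 1.519
Css,max = 32.5 × 1.519 = 49.38 ng/mL
Css,min = Css,max × e^(−kτ) = 49.38 × 0.3418 ≈ 16.9 ng/mL

16.9 ng/mL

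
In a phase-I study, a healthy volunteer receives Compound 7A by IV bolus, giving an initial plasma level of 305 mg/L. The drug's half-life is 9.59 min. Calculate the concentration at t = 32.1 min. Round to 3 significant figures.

30.0 mg/L

k = ln 2 / 9.59 = 0.07228 min⁻¹
32.1 min is 3.347 half-lives, so C = 305 × (1/2)^3.347 = 305 × 0.09826 ≈ 30.0 mg/L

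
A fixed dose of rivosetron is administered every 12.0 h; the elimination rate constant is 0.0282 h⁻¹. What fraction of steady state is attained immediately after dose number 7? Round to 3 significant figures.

f_n = 1 − e^(−nkτ) = 1 − e^(−7 × 0.02820 × 12.0) = 1 − e^(−2.369) = 1 − 0.09359 ≈ 0.906

0.906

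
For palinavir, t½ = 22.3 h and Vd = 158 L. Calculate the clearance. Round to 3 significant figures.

4.91 L/h

k = ln 2 / t½ = ln 2 / 22.3 = 0.03108 h⁻¹
CL = k · V = 0.03108 × 158 ≈ 4.91 L/h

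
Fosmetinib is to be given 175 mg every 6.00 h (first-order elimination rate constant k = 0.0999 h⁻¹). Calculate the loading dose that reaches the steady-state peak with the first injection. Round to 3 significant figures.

Accumulation ratio R = 1 / (1 − e^(−kτ)) = 1 / (1 − e^(−0.09990×6.00)) = 1 / (1 − 0.5491) = 2.218
Loading dose = maintenance dose × R = 175 × 2.218 ≈ 388 mg

388 mg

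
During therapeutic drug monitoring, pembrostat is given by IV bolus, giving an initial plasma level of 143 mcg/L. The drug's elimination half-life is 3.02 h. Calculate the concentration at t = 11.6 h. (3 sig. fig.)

9.98 mcg/L

k = ln 2 / 3.02 = 0.2295 h⁻¹
11.6 h is 3.841 half-lives, so C = 143 × (1/2)^3.841 = 143 × 0.06978 ≈ 9.98 mcg/L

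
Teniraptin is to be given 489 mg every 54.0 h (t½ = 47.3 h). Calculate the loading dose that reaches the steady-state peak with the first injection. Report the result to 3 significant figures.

894 mg

k = ln 2 / 47.3 = 0.01465 h⁻¹
Accumulation ratio R = 1 / (1 − e^(−kτ)) = 1 / (1 − e^(−0.01465×54.0)) = 1 / (1 − 0.4532) = 1.829
Loading dose = maintenance dose × R = 489 × 1.829 ≈ 894 mg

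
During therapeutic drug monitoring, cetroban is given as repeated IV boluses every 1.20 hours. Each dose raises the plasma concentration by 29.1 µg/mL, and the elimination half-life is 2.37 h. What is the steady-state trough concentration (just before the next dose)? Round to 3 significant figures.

69.2 µg/mL

k = ln 2 / 2.37 = 0.2925 h⁻¹
Fraction remaining after one interval: e^(−kτ) = e^(−0.2925 × 1.20) = 0.7040
R = 1 / (1 − 0.7040) = 3.379
Css,max = 29.1 × 3.379 = 98.31 µg/mL
Css,min = Css,max × e^(−kτ) = 98.31 × 0.7040 ≈ 69.2 µg/mL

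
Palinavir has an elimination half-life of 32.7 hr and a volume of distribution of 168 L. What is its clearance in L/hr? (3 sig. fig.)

3.56 L/hr

k = ln 2 / t½ = ln 2 / 32.7 = 0.02120 hr⁻¹
CL = k · V = 0.02120 × 168 ≈ 3.56 L/hr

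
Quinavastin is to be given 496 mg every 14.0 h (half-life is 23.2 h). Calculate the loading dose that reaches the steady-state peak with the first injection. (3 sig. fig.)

1450 mg

k = ln 2 / 23.2 = 0.02988 h⁻¹
Accumulation ratio R = 1 / (1 − e^(−kτ)) = 1 / (1 − e^(−0.02988×14.0)) = 1 / (1 − 0.6582) = 2.926
Loading dose = maintenance dose × R = 496 × 2.926 ≈ 1450 mg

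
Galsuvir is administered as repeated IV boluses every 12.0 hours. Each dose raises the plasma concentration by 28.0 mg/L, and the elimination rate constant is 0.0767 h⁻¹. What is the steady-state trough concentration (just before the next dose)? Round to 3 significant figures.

Fraction remaining after one interval: e^(−kτ) = e^(−0.07670 × 12.0) = 0.3984
R = 1 / (1 − 0.3984) = 1.662
Css,max = 28.0 × 1.662 = 46.54 mg/L
Css,min = Css,max × e^(−kτ) = 46.54 × 0.3984 ≈ 18.5 mg/L

18.5 mg/L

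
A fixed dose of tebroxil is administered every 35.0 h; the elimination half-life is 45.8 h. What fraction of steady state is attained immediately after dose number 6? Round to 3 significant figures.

k = ln 2 / 45.8 = 0.01513 h⁻¹
f_n = 1 − e^(−nkτ) = 1 − e^(−6 × 0.01513 × 35.0) = 1 − e^(−3.178) = 1 − 0.04166 ≈ 0.958

0.958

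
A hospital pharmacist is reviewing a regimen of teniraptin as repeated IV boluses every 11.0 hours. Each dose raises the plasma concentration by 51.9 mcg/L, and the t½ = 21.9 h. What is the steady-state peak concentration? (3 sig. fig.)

177 mcg/L

k = ln 2 / 21.9 = 0.03165 h⁻¹
Fraction remaining after one interval: e^(−kτ) = e^(−0.03165 × 11.0) = 0.7060
R = 1 / (1 − 0.7060) = 3.401
Css,max = 51.9 × 3.401 ≈ 177 mcg/L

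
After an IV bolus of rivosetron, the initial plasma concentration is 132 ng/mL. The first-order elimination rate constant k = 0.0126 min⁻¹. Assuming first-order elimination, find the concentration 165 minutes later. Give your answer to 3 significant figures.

16.5 ng/mL

C(t) = C₀ e^(−kt) = 132 × e^(−0.01260 × 165) = 132 × e^(−2.079) = 132 × 0.1251 ≈ 16.5 ng/mL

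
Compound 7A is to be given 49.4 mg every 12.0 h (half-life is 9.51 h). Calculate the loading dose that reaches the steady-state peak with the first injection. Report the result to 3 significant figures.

84.7 mg

k = ln 2 / 9.51 = 0.07289 h⁻¹
Accumulation ratio R = 1 / (1 − e^(−kτ)) = 1 / (1 − e^(−0.07289×12.0)) = 1 / (1 − 0.4170) = 1.715
Loading dose = maintenance dose × R = 49.4 × 1.715 ≈ 84.7 mg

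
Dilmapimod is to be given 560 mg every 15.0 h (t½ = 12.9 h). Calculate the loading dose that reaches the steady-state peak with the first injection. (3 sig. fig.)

k = ln 2 / 12.9 = 0.05373 h⁻¹
Accumulation ratio R = 1 / (1 − e^(−kτ)) = 1 / (1 − e^(−0.05373×15.0)) = 1 / (1 − 0.4466) = 1.807
Loading dose = maintenance dose × R = 560 × 1.807 ≈ 1010 mg

1010 mg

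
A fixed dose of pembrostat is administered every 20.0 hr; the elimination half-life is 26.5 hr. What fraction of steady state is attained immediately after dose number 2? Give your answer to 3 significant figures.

k = ln 2 / 26.5 = 0.02616 hr⁻¹
f_n = 1 − e^(−nkτ) = 1 − e^(−2 × 0.02616 × 20.0) = 1 − e^(−1.046) = 1 − 0.3512 ≈ 0.649

0.649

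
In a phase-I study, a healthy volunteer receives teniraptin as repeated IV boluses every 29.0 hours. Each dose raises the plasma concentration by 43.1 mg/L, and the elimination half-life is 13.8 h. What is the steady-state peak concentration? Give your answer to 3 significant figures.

56.2 mg/L

k = ln 2 / 13.8 = 0.05023 h⁻¹
Fraction remaining after one interval: e^(−kτ) = e^(−0.05023 × 29.0) = 0.2330
R = 1 / (1 − 0.2330) = 1.304
Css,max = 43.1 × 1.304 ≈ 56.2 mg/L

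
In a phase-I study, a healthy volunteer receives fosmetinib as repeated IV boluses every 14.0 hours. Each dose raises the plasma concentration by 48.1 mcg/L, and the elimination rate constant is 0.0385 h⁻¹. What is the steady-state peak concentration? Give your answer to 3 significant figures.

115 mcg/L

Fraction remaining after one interval: e^(−kτ) = e^(−0.03850 × 14.0) = 0.5833
R = 1 / (1 − 0.5833) = 2.400
Css,max = 48.1 × 2.400 ≈ 115 mcg/L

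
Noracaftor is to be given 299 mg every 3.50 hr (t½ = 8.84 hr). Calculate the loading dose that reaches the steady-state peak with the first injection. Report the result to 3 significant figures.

1250 mg

k = ln 2 / 8.84 = 0.07841 hr⁻¹
Accumulation ratio R = 1 / (1 − e^(−kτ)) = 1 / (1 − e^(−0.07841×3.50)) = 1 / (1 − 0.7600) = 4.167
Loading dose = maintenance dose × R = 299 × 4.167 ≈ 1250 mg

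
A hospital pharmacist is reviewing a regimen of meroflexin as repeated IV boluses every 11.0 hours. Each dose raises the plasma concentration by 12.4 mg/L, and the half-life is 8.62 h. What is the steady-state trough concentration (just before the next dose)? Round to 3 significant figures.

8.72 mg/L

k = ln 2 / 8.62 = 0.08041 h⁻¹
Fraction remaining after one interval: e^(−kτ) = e^(−0.08041 × 11.0) = 0.4129
R = 1 / (1 − 0.4129) = 1.703
Css,max = 12.4 × 1.703 = 21.12 mg/L
Css,min = Css,max × e^(−kτ) = 21.12 × 0.4129 ≈ 8.72 mg/L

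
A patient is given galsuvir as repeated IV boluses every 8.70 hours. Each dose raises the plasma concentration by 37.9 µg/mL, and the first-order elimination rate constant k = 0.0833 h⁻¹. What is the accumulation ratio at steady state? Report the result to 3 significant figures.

Fraction remaining after one interval: e^(−kτ) = e^(−0.08330 × 8.70) = 0.4845
R = 1 / (1 − 0.4845) = 1 / 0.5155 ≈ 1.94

1.94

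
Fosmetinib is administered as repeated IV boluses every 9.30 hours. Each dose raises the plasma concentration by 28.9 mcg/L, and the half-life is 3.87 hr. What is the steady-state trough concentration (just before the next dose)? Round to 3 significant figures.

k = ln 2 / 3.87 = 0.1791 hr⁻¹
Fraction remaining after one interval: e^(−kτ) = e^(−0.1791 × 9.30) = 0.1891
R = 1 / (1 − 0.1891) = 1.233
Css,max = 28.9 × 1.233 = 35.64 mcg/L
Css,min = Css,max × e^(−kτ) = 35.64 × 0.1891 ≈ 6.74 mcg/L

6.74 mcg/L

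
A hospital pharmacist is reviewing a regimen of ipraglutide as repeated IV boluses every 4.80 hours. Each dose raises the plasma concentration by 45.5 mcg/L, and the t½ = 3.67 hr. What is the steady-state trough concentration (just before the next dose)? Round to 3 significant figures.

k = ln 2 / 3.67 = 0.1889 hr⁻¹
Fraction remaining after one interval: e^(−kτ) = e^(−0.1889 × 4.80) = 0.4039
R = 1 / (1 − 0.4039) = 1.678
Css,max = 45.5 × 1.678 = 76.33 mcg/L
Css,min = Css,max × e^(−kτ) = 76.33 × 0.4039 ≈ 30.8 mcg/L

30.8 mcg/L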